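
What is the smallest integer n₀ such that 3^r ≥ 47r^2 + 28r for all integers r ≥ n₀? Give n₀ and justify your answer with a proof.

At r = 7: 2187 < 2499, so the inequality fails and n₀ ≥ 8. We prove 3^r ≥ 47r^2 + 28r for all r ≥ 8.
Base step (r = 8): 3^r = 6561 and 47r^2 + 28r = 3232, so 6561 ≥ 3232.
Inductive step: suppose the statement holds for some j ≥ 8, so 3^j ≥ 47j^2 + 28j.
Then 3^(j + 1) = 3·(3^j) ≥ 3·(47j^2 + 28j).
Also, for j ≥ 8 we have 3·(47j^2 + 28j) ≥ 47(j+1)^2 + 28(j+1), since 3·(47j^2 + 28j) − (47(j+1)^2 + 28(j+1)) = 94j^2 - 38j - 75, which is nonnegative for all j ≥ 8.
Combining, 3^(j + 1) ≥ 47(j+1)^2 + 28(j+1).
Hence, by induction on r, the claim holds for every r ≥ 8.
Hence the smallest such n₀ is 8.

n₀ = 8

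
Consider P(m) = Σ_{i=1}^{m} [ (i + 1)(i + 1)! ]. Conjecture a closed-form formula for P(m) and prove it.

We claim P(m) = (m + 2)! - 2 for all m ≥ 1.
Base case (m = 1): P(1) = 4, and the closed form gives 4. They agree.
For the inductive step, assume it holds for an arbitrary i ≥ 1, so P(i) = (i + 2)! - 2.
Then P(i+1) = P(i) + ((i + 2)(i + 2)!) = ((i + 2)! - 2) + ((i + 2)(i + 2)!).
Simplifying, P(i+1) = ((i+1) + 2)! - 2,
which is the closed form with m = i+1.
This completes the induction.

P(m) = (m + 2)! - 2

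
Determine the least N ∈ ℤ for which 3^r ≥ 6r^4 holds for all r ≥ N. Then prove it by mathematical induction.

N = 11

At r = 10: 59049 < 60000, so the inequality fails and N ≥ 11. We prove 3^r ≥ 6r^4 for all r ≥ 11.
Base step (r = 11): 3^r = 177147 and 6r^4 = 87846, so 177147 ≥ 87846.
For the inductive step, assume it holds for an arbitrary j ≥ 11, so 3^j ≥ 6j^4.
Then 3^(j + 1) = 3·(3^j) ≥ 3·(6j^4).
Also, for j ≥ 11 we have 3·(6j^4) ≥ 6(j+1)^4, since 3 ≥ (1 + 1/j)^4 for all j ≥ 11.
Combining, 3^(j + 1) ≥ 6(j+1)^4.
By the principle of mathematical induction, the result holds for all r ≥ 11.
Hence the smallest such N is 11.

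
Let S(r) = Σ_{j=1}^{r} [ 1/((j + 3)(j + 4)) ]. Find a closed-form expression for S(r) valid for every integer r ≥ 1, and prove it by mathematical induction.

S(r) = r/(4(r + 4))

We claim S(r) = r/(4(r + 4)) for all r ≥ 1.
For the base case r = 1: S(1) = 1/20, and the closed form gives 1/20. They agree.
For the inductive step, assume it holds for an arbitrary j ≥ 1, so S(j) = j/(4(j + 4)).
Then S(j+1) = S(j) + (1/((j + 4)(j + 5))) = (j/(4(j + 4))) + (1/((j + 4)(j + 5))).
Simplifying, S(j+1) = (j + 1)/(4(j + 5)) = (j+1)/(4((j+1) + 4)),
which is the closed form with r = j+1.
This completes the induction.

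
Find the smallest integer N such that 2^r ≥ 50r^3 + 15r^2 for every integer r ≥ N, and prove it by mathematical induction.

N = 19

At r = 18: 262144 < 296460, so the inequality fails and N ≥ 19. We prove 2^r ≥ 50r^3 + 15r^2 for all r ≥ 19.
Base step (r = 19): 2^r = 524288 and 50r^3 + 15r^2 = 348365, so 524288 ≥ 348365.
Inductive step: assume the claim holds for r = m, so 2^m ≥ 50m^3 + 15m^2.
Then 2^(m + 1) = 2·(2^m) ≥ 2·(50m^3 + 15m^2).
Also, for m ≥ 19 we have 2·(50m^3 + 15m^2) ≥ 50(m+1)^3 + 15(m+1)^2, since 2·(50m^3 + 15m^2) − (50(m+1)^3 + 15(m+1)^2) = 50m^3 - 135m^2 - 180m - 65, which is nonnegative for all m ≥ 19.
Combining, 2^(m + 1) ≥ 50(m+1)^3 + 15(m+1)^2.
By the principle of mathematical induction, the result holds for all r ≥ 19.
Hence the smallest such N is 19.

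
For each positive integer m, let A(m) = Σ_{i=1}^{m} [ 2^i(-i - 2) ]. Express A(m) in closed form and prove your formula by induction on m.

We claim A(m) = -2·2^m(m + 1) + 2 for all m ≥ 1.
When m = 1: A(1) = -6, and the closed form gives -6. They agree.
Suppose the result is true for m = i, so A(i) = -2·2^i(i + 1) + 2.
Then A(i+1) = A(i) + (2^(i + 1)(-i - 3)) = (-2·2^i(i + 1) + 2) + (2^(i + 1)(-i - 3)).
Simplifying, A(i+1) = -4·2^i·i - 8·2^i + 2 = -2·2^(i+1)((i+1) + 1) + 2,
which is the closed form with m = i+1.
Hence, by induction on m, the claim holds for every m ≥ 1.

A(m) = -2·2^m(m + 1) + 2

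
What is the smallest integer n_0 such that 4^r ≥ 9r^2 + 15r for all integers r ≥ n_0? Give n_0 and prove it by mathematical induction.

At r = 3: 64 < 126, so the inequality fails and n_0 ≥ 4. We prove 4^r ≥ 9r^2 + 15r for all r ≥ 4.
Base case (r = 4): 4^r = 256 and 9r^2 + 15r = 204, so 256 ≥ 204.
Suppose the result is true for r = k, so 4^k ≥ 9k^2 + 15k.
Then 4^(k + 1) = 4·(4^k) ≥ 4·(9k^2 + 15k).
Also, for k ≥ 4 we have 4·(9k^2 + 15k) ≥ 9(k+1)^2 + 15(k+1), since 4·(9k^2 + 15k) − (9(k+1)^2 + 15(k+1)) = 27k^2 + 27k - 24, which is nonnegative for all k ≥ 4.
Combining, 4^(k + 1) ≥ 9(k+1)^2 + 15(k+1).
This completes the induction.
Hence the smallest such n_0 is 4.

n_0 = 4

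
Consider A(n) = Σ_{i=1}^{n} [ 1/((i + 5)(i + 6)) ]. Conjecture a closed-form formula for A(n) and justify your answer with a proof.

A(n) = n/(6(n + 6))

We claim A(n) = n/(6(n + 6)) for all n ≥ 1.
For the base case n = 1: A(1) = 1/42, and the closed form gives 1/42. They agree.
Suppose the result is true for n = i, so A(i) = i/(6(i + 6)).
Then A(i+1) = A(i) + (1/((i + 6)(i + 7))) = (i/(6(i + 6))) + (1/((i + 6)(i + 7))).
Simplifying, A(i+1) = (i + 1)/(6(i + 7)) = (i+1)/(6((i+1) + 6)),
which is the closed form with n = i+1.
Hence, by induction on n, the claim holds for every n ≥ 1.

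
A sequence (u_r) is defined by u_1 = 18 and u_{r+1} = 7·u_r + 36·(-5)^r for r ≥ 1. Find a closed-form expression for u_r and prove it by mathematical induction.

Computing the first terms: u_1 = 18, u_2 = -54, u_3 = 522. This suggests u_r = -3(-5)^r + 3·7^(r - 1).
Base case (r = 1): the formula gives 18 = 18 = u_1.
For the inductive step, assume it holds for an arbitrary j ≥ 1, so u_j = -3(-5)^j + 3·7^(j - 1).
Then u_{j+1} = 7·u_j + 36·(-5)^j = 7·(-3(-5)^j + 3·7^(j - 1)) + 36·(-5)^j = -3(-5)^(j + 1) + 3·7^j = -3(-5)^(j+1) + 3·7^((j+1) - 1),
which is the claimed formula at r = j+1.
Hence, by induction on r, the claim holds for every r ≥ 1.

u_r = -3(-5)^r + 3·7^(r - 1)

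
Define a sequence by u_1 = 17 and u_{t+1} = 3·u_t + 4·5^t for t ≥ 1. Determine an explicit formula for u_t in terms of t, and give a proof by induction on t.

Computing the first terms: u_1 = 17, u_2 = 71, u_3 = 313. This suggests u_t = 7·3^(t - 1) + 2·5^t.
For the base case t = 1: the formula gives 17 = 17 = u_1.
Suppose the result is true for t = i, so u_i = 7·3^(i - 1) + 2·5^i.
Then u_{i+1} = 3·u_i + 4·5^i = 3·(7·3^(i - 1) + 2·5^i) + 4·5^i = 7·3^i + 2·5^(i + 1) = 7·3^((i+1) - 1) + 2·5^(i+1),
which is the claimed formula at t = i+1.
By induction, the statement is established for all t ≥ 1.

u_t = 7·3^(t - 1) + 2·5^t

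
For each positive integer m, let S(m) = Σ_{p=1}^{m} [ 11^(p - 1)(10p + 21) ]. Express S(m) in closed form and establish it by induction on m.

We claim S(m) = 11^m(m + 2) - 2 for all m ≥ 1.
When m = 1: S(1) = 31, and the closed form gives 31. They agree.
Inductive step: suppose the statement holds for some p ≥ 1, so S(p) = 11^p(p + 2) - 2.
Then S(p+1) = S(p) + (11^p(10p + 31)) = (11^p(p + 2) - 2) + (11^p(10p + 31)).
Simplifying, S(p+1) = 11·11^p·p + 33·11^p - 2 = 11^(p+1)((p+1) + 2) - 2,
which is the closed form with m = p+1.
This completes the induction.

S(m) = 11^m(m + 2) - 2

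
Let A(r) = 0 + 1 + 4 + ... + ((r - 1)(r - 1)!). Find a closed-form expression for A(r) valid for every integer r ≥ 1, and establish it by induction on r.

A(r) = r! - 1

We claim A(r) = r! - 1 for all r ≥ 1.
Base step (r = 1): A(1) = 0, and the closed form gives 0. They agree.
Inductive step: suppose the statement holds for some j ≥ 1, so A(j) = j! - 1.
Then A(j+1) = A(j) + (j·j!) = (j! - 1) + (j·j!).
Simplifying, A(j+1) = (j+1)! - 1,
which is the closed form with r = j+1.
This completes the induction.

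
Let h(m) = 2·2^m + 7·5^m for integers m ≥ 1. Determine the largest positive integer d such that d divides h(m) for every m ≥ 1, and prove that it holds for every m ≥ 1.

Computing the first values: h(1) = 39 and h(2) = 183; gcd(39, 183) = 3, so d ≤ 3.
We prove 3 | 2·2^m + 7·5^m for all m ≥ 1 by induction on m.
For the base case m = 1: h(1) = 39 = 3·(13), so 3 | h(1).
For the inductive step, assume it holds for an arbitrary r ≥ 1, i.e. 3 | h(r). Then
h(r+1) − 5·h(r) = (2·2^(r+1) + 7·5^(r+1)) − 5·(2·2^r + 7·5^r) = (2)·2^r·(2 − 5) = (-6)·2^r. Since 3 | h(r) by the inductive hypothesis, 3 | 5·h(r); and 3 | -6 since -6 = 3·-2. Therefore 3 | h(r+1).
This completes the induction.
Therefore the largest such d is 3.

d = 3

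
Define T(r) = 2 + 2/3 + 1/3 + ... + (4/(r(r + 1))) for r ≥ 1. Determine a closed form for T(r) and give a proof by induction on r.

T(r) = 4r/(r + 1)

We claim T(r) = 4r/(r + 1) for all r ≥ 1.
Base step (r = 1): T(1) = 2, and the closed form gives 2. They agree.
Inductive step: assume the claim holds for r = i, so T(i) = 4i/(i + 1).
Then T(i+1) = T(i) + (4/((i + 1)(i + 2))) = (4i/(i + 1)) + (4/((i + 1)(i + 2))).
Simplifying, T(i+1) = 4(i + 1)/(i + 2) = 4(i+1)/((i+1) + 1),
which is the closed form with r = i+1.
Hence, by induction on r, the claim holds for every r ≥ 1.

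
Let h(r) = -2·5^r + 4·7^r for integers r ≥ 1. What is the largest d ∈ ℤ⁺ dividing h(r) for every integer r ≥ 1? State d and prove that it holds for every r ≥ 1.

d = 2

Computing the first values: h(1) = 18 and h(2) = 146; gcd(18, 146) = 2, so d ≤ 2.
We prove 2 | -2·5^r + 4·7^r for all r ≥ 1 by induction on r.
Base case (r = 1): h(1) = 18 = 2·(9), so 2 | h(1).
Suppose the result is true for r = i, i.e. 2 | h(i). Then
h(i+1) − 7·h(i) = (-2·5^(i+1) + 4·7^(i+1)) − 7·(-2·5^i + 4·7^i) = (-2)·5^i·(5 − 7) = (4)·5^i. Since 2 | h(i) by the inductive hypothesis, 2 | 7·h(i); and 2 | 4 since 4 = 2·2. Therefore 2 | h(i+1).
Hence, by induction on r, the claim holds for every r ≥ 1.
Therefore the largest such d is 2.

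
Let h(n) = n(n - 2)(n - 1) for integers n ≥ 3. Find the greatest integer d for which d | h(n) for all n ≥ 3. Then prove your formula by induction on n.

d = 6

Computing the first values: h(3) = 6 and h(4) = 24; gcd(6, 24) = 6, so d ≤ 6.
We prove 6 | n(n - 2)(n - 1) for all n ≥ 3 by induction on n.
When n = 3: h(3) = 6 = 6·(1), so 6 | h(3).
Suppose the result is true for n = j, i.e. 6 | h(j). Then
h(j+1) − h(j) = (j-1)·j·(j+1) − (j-2)·(j-1)·j = (j-1)·j·[(j+1) − (j-2)] = 3·(j-1)·j. The product of 2 consecutive integers is divisible by (2)! = 2, so h(j+1) − h(j) is divisible by 3·2 = 6. By the inductive hypothesis 6 | h(j), hence 6 | h(j+1).
By the principle of mathematical induction, the result holds for all n ≥ 3.
Therefore the largest such d is 6.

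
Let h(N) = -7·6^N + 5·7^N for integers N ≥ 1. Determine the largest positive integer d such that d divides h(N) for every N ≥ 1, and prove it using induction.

Computing the first values: h(1) = -7 and h(2) = -7; gcd(-7, -7) = 7, so d ≤ 7.
We prove 7 | -7·6^N + 5·7^N for all N ≥ 1 by induction on N.
For the base case N = 1: h(1) = -7 = 7·(-1), so 7 | h(1).
Suppose the result is true for N = k, i.e. 7 | h(k). Then
h(k+1) − 7·h(k) = (-7·6^(k+1) + 5·7^(k+1)) − 7·(-7·6^k + 5·7^k) = (-7)·6^k·(6 − 7) = (7)·6^k. Since 7 | h(k) by the inductive hypothesis, 7 | 7·h(k); and 7 | 7 since 7 = 7·1. Therefore 7 | h(k+1).
This completes the induction.
Therefore the largest such d is 7.

d = 7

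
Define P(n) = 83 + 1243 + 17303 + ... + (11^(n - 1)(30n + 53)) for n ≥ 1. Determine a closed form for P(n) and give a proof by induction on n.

P(n) = 11^n(3n + 5) - 5

We claim P(n) = 11^n(3n + 5) - 5 for all n ≥ 1.
For the base case n = 1: P(1) = 83, and the closed form gives 83. They agree.
For the inductive step, assume it holds for an arbitrary i ≥ 1, so P(i) = 11^i(3i + 5) - 5.
Then P(i+1) = P(i) + (11^i(30i + 83)) = (11^i(3i + 5) - 5) + (11^i(30i + 83)).
Simplifying, P(i+1) = 33·11^i·i + 88·11^i - 5 = 11^(i+1)(3(i+1) + 5) - 5,
which is the closed form with n = i+1.
By induction, the statement is established for all n ≥ 1.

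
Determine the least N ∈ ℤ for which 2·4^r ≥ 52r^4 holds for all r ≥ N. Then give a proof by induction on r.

At r = 8: 131072 < 212992, so the inequality fails and N ≥ 9. We prove 2·4^r ≥ 52r^4 for all r ≥ 9.
When r = 9: 2·4^r = 524288 and 52r^4 = 341172, so 524288 ≥ 341172.
For the inductive step, assume it holds for an arbitrary k ≥ 9, so 2·4^k ≥ 52k^4.
Then 2·4^(k + 1) = 4·(2·4^k) ≥ 4·(52k^4).
Also, for k ≥ 9 we have 4·(52k^4) ≥ 52(k+1)^4, since 4 ≥ (1 + 1/k)^4 for all k ≥ 9.
Combining, 2·4^(k + 1) ≥ 52(k+1)^4.
By the principle of mathematical induction, the result holds for all r ≥ 9.
Hence the smallest such N is 9.

N = 9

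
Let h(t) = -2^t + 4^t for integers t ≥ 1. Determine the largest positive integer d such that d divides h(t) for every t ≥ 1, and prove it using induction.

Computing the first values: h(1) = 2 and h(2) = 12; gcd(2, 12) = 2, so d ≤ 2.
We prove 2 | -2^t + 4^t for all t ≥ 1 by induction on t.
For the base case t = 1: h(1) = 2 = 2·(1), so 2 | h(1).
Inductive step: suppose the statement holds for some r ≥ 1, i.e. 2 | h(r). Then
4^{r+1} − 2^{r+1} = 4·4^r − 2·2^r = 4·(4^r − 2^r) + (2)·2^r. The first term is divisible by 2 by the inductive hypothesis, and the second term (2)·2^r is divisible by 2 since 2 | 2. Hence 2 | h(r+1).
This completes the induction.
Therefore the largest such d is 2.

d = 2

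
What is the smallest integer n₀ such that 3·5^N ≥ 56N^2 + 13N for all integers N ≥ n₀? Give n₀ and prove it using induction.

At N = 3: 375 < 543, so the inequality fails and n₀ ≥ 4. We prove 3·5^N ≥ 56N^2 + 13N for all N ≥ 4.
When N = 4: 3·5^N = 1875 and 56N^2 + 13N = 948, so 1875 ≥ 948.
Suppose the result is true for N = r, so 3·5^r ≥ 56r^2 + 13r.
Then 3·5^(r + 1) = 5·(3·5^r) ≥ 5·(56r^2 + 13r).
Also, for r ≥ 4 we have 5·(56r^2 + 13r) ≥ 56(r+1)^2 + 13(r+1), since 5·(56r^2 + 13r) − (56(r+1)^2 + 13(r+1)) = 224r^2 - 60r - 69, which is nonnegative for all r ≥ 4.
Combining, 3·5^(r + 1) ≥ 56(r+1)^2 + 13(r+1).
By the principle of mathematical induction, the result holds for all N ≥ 4.
Hence the smallest such n₀ is 4.

n₀ = 4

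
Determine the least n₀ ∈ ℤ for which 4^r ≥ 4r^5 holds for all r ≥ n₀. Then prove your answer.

At r = 8: 65536 < 131072, so the inequality fails and n₀ ≥ 9. We prove 4^r ≥ 4r^5 for all r ≥ 9.
Base case (r = 9): 4^r = 262144 and 4r^5 = 236196, so 262144 ≥ 236196.
Suppose the result is true for r = i, so 4^i ≥ 4i^5.
Then 4^(i + 1) = 4·(4^i) ≥ 4·(4i^5).
Also, for i ≥ 9 we have 4·(4i^5) ≥ 4(i+1)^5, since 4 ≥ (1 + 1/i)^5 for all i ≥ 9.
Combining, 4^(i + 1) ≥ 4(i+1)^5.
Hence, by induction on r, the claim holds for every r ≥ 9.
Hence the smallest such n₀ is 9.

n₀ = 9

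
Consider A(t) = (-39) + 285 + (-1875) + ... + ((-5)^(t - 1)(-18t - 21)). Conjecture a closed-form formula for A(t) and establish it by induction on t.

We claim A(t) = (-5)^t(3t + 4) - 4 for all t ≥ 1.
For the base case t = 1: A(1) = -39, and the closed form gives -39. They agree.
Inductive step: assume the claim holds for t = m, so A(m) = (-5)^m(3m + 4) - 4.
Then A(m+1) = A(m) + ((-5)^m(-18m - 39)) = ((-5)^m(3m + 4) - 4) + ((-5)^m(-18m - 39)).
Simplifying, A(m+1) = -15(-5)^m·m - 35(-5)^m - 4 = (-5)^(m+1)(3(m+1) + 4) - 4,
which is the closed form with t = m+1.
By induction, the statement is established for all t ≥ 1.

A(t) = (-5)^t(3t + 4) - 4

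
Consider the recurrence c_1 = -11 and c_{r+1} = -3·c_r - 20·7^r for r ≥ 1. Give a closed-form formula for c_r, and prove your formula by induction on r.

Computing the first terms: c_1 = -11, c_2 = -107, c_3 = -659. This suggests c_r = -(-3)^r - 2·7^r.
Base case (r = 1): the formula gives -11 = -11 = c_1.
For the inductive step, assume it holds for an arbitrary k ≥ 1, so c_k = -(-3)^k - 2·7^k.
Then c_{k+1} = -3·c_k - 20·7^k = -3·(-(-3)^k - 2·7^k) - 20·7^k = -(-3)^(k + 1) - 2·7^(k + 1),
which is the claimed formula at r = k+1.
Hence, by induction on r, the claim holds for every r ≥ 1.

c_r = -(-3)^r - 2·7^r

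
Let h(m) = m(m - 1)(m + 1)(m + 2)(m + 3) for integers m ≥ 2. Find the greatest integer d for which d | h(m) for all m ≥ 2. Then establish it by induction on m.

d = 120

Computing the first values: h(2) = 120 and h(3) = 720; gcd(120, 720) = 120, so d ≤ 120.
We prove 120 | m(m - 1)(m + 1)(m + 2)(m + 3) for all m ≥ 2 by induction on m.
Base case (m = 2): h(2) = 120 = 120·(1), so 120 | h(2).
For the inductive step, assume it holds for an arbitrary k ≥ 2, i.e. 120 | h(k). Then
h(k+1) − h(k) = k·(k+1)·(k+2)·(k+3)·(k+4) − (k-1)·k·(k+1)·(k+2)·(k+3) = k·(k+1)·(k+2)·(k+3)·[(k+4) − (k-1)] = 5·k·(k+1)·(k+2)·(k+3). The product of 4 consecutive integers is divisible by (4)! = 24, so h(k+1) − h(k) is divisible by 5·24 = 120. By the inductive hypothesis 120 | h(k), hence 120 | h(k+1).
By induction, the statement is established for all m ≥ 2.
Therefore the largest such d is 120.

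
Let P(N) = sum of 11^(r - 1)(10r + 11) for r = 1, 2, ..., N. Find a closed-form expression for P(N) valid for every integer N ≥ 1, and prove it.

P(N) = 11^N(N + 1) - 1

We claim P(N) = 11^N(N + 1) - 1 for all N ≥ 1.
Base step (N = 1): P(1) = 21, and the closed form gives 21. They agree.
Inductive step: assume the claim holds for N = r, so P(r) = 11^r(r + 1) - 1.
Then P(r+1) = P(r) + (11^r(10r + 21)) = (11^r(r + 1) - 1) + (11^r(10r + 21)).
Simplifying, P(r+1) = 11·11^r·r + 22·11^r - 1 = 11^(r+1)((r+1) + 1) - 1,
which is the closed form with N = r+1.
By the principle of mathematical induction, the result holds for all N ≥ 1.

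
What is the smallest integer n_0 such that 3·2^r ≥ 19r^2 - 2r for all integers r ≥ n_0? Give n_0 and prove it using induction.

n_0 = 9

At r = 8: 768 < 1200, so the inequality fails and n_0 ≥ 9. We prove 3·2^r ≥ 19r^2 - 2r for all r ≥ 9.
For the base case r = 9: 3·2^r = 1536 and 19r^2 - 2r = 1521, so 1536 ≥ 1521.
Inductive step: assume the claim holds for r = k, so 3·2^k ≥ 19k^2 - 2k.
Then 3·2^(k + 1) = 2·(3·2^k) ≥ 2·(19k^2 - 2k).
Also, for k ≥ 9 we have 2·(19k^2 - 2k) ≥ 19(k+1)^2 - 2(k+1), since 2·(19k^2 - 2k) − (19(k+1)^2 - 2(k+1)) = 19k^2 - 40k - 17, which is nonnegative for all k ≥ 9.
Combining, 3·2^(k + 1) ≥ 19(k+1)^2 - 2(k+1).
By induction, the statement is established for all r ≥ 9.
Hence the smallest such n_0 is 9.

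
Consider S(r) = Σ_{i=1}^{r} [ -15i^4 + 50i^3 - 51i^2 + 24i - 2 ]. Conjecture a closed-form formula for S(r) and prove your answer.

We claim S(r) = -r(3r^4 - 5r^3 - 3r^2 + r - 2) for all r ≥ 1.
Base case (r = 1): S(1) = 6, and the closed form gives 6. They agree.
Inductive step: suppose the statement holds for some i ≥ 1, so S(i) = i(-3i^4 + 5i^3 + 3i^2 - i + 2).
Then S(i+1) = S(i) + (-15i^4 - 10i^3 + 9i^2 + 12i + 6) = (i(-3i^4 + 5i^3 + 3i^2 - i + 2)) + (-15i^4 - 10i^3 + 9i^2 + 12i + 6).
Simplifying, S(i+1) = -(i + 1)(3i^4 + 7i^3 - 8i - 6) = -(i+1)(3(i+1)^4 - 5(i+1)^3 - 3(i+1)^2 + (i+1) - 2),
which is the closed form with r = i+1.
This completes the induction.

S(r) = -r(3r^4 - 5r^3 - 3r^2 + r - 2)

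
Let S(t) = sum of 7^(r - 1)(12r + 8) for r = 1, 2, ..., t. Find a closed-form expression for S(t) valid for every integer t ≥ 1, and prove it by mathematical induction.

We claim S(t) = 7^t(2t + 1) - 1 for all t ≥ 1.
Base case (t = 1): S(1) = 20, and the closed form gives 20. They agree.
Suppose the result is true for t = r, so S(r) = 7^r(2r + 1) - 1.
Then S(r+1) = S(r) + (7^r(12r + 20)) = (7^r(2r + 1) - 1) + (7^r(12r + 20)).
Simplifying, S(r+1) = 14·7^r·r + 21·7^r - 1 = 7^(r+1)(2(r+1) + 1) - 1,
which is the closed form with t = r+1.
By induction, the statement is established for all t ≥ 1.

S(t) = 7^t(2t + 1) - 1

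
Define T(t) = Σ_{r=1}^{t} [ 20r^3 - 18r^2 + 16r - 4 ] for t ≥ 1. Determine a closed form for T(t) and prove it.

T(t) = t(5t^3 + 4t^2 + 4t + 1)

We claim T(t) = t(5t^3 + 4t^2 + 4t + 1) for all t ≥ 1.
Base step (t = 1): T(1) = 14, and the closed form gives 14. They agree.
Inductive step: suppose the statement holds for some r ≥ 1, so T(r) = r(5r^3 + 4r^2 + 4r + 1).
Then T(r+1) = T(r) + (20r^3 + 42r^2 + 40r + 14) = (r(5r^3 + 4r^2 + 4r + 1)) + (20r^3 + 42r^2 + 40r + 14).
Simplifying, T(r+1) = (r + 1)(5r^3 + 19r^2 + 27r + 14) = (r+1)(5(r+1)^3 + 4(r+1)^2 + 4(r+1) + 1),
which is the closed form with t = r+1.
By induction, the statement is established for all t ≥ 1.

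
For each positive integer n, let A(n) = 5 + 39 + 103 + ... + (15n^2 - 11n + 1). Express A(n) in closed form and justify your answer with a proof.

We claim A(n) = n(5n^2 + 2n - 2) for all n ≥ 1.
When n = 1: A(1) = 5, and the closed form gives 5. They agree.
Inductive step: assume the claim holds for n = i, so A(i) = i(5i^2 + 2i - 2).
Then A(i+1) = A(i) + (15i^2 + 19i + 5) = (i(5i^2 + 2i - 2)) + (15i^2 + 19i + 5).
Simplifying, A(i+1) = (i + 1)(5i^2 + 12i + 5) = (i+1)(5(i+1)^2 + 2(i+1) - 2),
which is the closed form with n = i+1.
By the principle of mathematical induction, the result holds for all n ≥ 1.

A(n) = n(5n^2 + 2n - 2)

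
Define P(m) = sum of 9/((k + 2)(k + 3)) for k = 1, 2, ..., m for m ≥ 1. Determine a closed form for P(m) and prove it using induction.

P(m) = 3m/(m + 3)

We claim P(m) = 3m/(m + 3) for all m ≥ 1.
For the base case m = 1: P(1) = 3/4, and the closed form gives 3/4. They agree.
For the inductive step, assume it holds for an arbitrary k ≥ 1, so P(k) = 3k/(k + 3).
Then P(k+1) = P(k) + (9/((k + 3)(k + 4))) = (3k/(k + 3)) + (9/((k + 3)(k + 4))).
Simplifying, P(k+1) = 3(k + 1)/(k + 4) = 3(k+1)/((k+1) + 3),
which is the closed form with m = k+1.
By induction, the statement is established for all m ≥ 1.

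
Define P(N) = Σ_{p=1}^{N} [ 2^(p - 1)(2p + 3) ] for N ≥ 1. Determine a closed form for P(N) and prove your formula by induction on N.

P(N) = 2^N(2N + 1) - 1

We claim P(N) = 2^N(2N + 1) - 1 for all N ≥ 1.
Base step (N = 1): P(1) = 5, and the closed form gives 5. They agree.
Inductive step: suppose the statement holds for some p ≥ 1, so P(p) = 2^p(2p + 1) - 1.
Then P(p+1) = P(p) + (2^p(2p + 5)) = (2^p(2p + 1) - 1) + (2^p(2p + 5)).
Simplifying, P(p+1) = 4·2^p·p + 6·2^p - 1 = 2^(p+1)(2(p+1) + 1) - 1,
which is the closed form with N = p+1.
By the principle of mathematical induction, the result holds for all N ≥ 1.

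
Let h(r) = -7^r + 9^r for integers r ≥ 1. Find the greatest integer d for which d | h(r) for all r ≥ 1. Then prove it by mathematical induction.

d = 2

Computing the first values: h(1) = 2 and h(2) = 32; gcd(2, 32) = 2, so d ≤ 2.
We prove 2 | -7^r + 9^r for all r ≥ 1 by induction on r.
For the base case r = 1: h(1) = 2 = 2·(1), so 2 | h(1).
For the inductive step, assume it holds for an arbitrary i ≥ 1, i.e. 2 | h(i). Then
9^{i+1} − 7^{i+1} = 9·9^i − 7·7^i = 9·(9^i − 7^i) + (2)·7^i. The first term is divisible by 2 by the inductive hypothesis, and the second term (2)·7^i is divisible by 2 since 2 | 2. Hence 2 | h(i+1).
By induction, the statement is established for all r ≥ 1.
Therefore the largest such d is 2.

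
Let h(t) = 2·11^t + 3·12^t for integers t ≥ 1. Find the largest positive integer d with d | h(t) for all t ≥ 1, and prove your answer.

Computing the first values: h(1) = 58 and h(2) = 674; gcd(58, 674) = 2, so d ≤ 2.
We prove 2 | 2·11^t + 3·12^t for all t ≥ 1 by induction on t.
For the base case t = 1: h(1) = 58 = 2·(29), so 2 | h(1).
For the inductive step, assume it holds for an arbitrary j ≥ 1, i.e. 2 | h(j). Then
h(j+1) − 12·h(j) = (2·11^(j+1) + 3·12^(j+1)) − 12·(2·11^j + 3·12^j) = (2)·11^j·(11 − 12) = (-2)·11^j. Since 2 | h(j) by the inductive hypothesis, 2 | 12·h(j); and 2 | -2 since -2 = 2·-1. Therefore 2 | h(j+1).
By induction, the statement is established for all t ≥ 1.
Therefore the largest such d is 2.

d = 2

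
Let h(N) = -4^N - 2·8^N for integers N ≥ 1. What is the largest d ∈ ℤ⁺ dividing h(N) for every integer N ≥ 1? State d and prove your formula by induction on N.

d = 4

Computing the first values: h(1) = -20 and h(2) = -144; gcd(-20, -144) = 4, so d ≤ 4.
We prove 4 | -4^N - 2·8^N for all N ≥ 1 by induction on N.
Base case (N = 1): h(1) = -20 = 4·(-5), so 4 | h(1).
Inductive step: suppose the statement holds for some j ≥ 1, i.e. 4 | h(j). Then
h(j+1) − 8·h(j) = (-4^(j+1) - 2·8^(j+1)) − 8·(-4^j - 2·8^j) = (-1)·4^j·(4 − 8) = (4)·4^j. Since 4 | h(j) by the inductive hypothesis, 4 | 8·h(j); and 4 | 4 since 4 = 4·1. Therefore 4 | h(j+1).
By induction, the statement is established for all N ≥ 1.
Therefore the largest such d is 4.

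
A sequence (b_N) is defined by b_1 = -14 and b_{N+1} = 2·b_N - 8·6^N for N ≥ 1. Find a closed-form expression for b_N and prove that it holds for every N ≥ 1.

Computing the first terms: b_1 = -14, b_2 = -76, b_3 = -440. This suggests b_N = -2^N - 2·6^N.
Base case (N = 1): the formula gives -14 = -14 = b_1.
Suppose the result is true for N = r, so b_r = -2^r - 2·6^r.
Then b_{r+1} = 2·b_r - 8·6^r = 2·(-2^r - 2·6^r) - 8·6^r = -2^(r + 1) - 2·6^(r + 1),
which is the claimed formula at N = r+1.
By induction, the statement is established for all N ≥ 1.

b_N = -2^N - 2·6^N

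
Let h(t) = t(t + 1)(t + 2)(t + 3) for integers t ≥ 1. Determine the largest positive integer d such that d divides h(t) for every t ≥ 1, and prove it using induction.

Computing the first values: h(1) = 24 and h(2) = 120; gcd(24, 120) = 24, so d ≤ 24.
We prove 24 | t(t + 1)(t + 2)(t + 3) for all t ≥ 1 by induction on t.
When t = 1: h(1) = 24 = 24·(1), so 24 | h(1).
Inductive step: suppose the statement holds for some k ≥ 1, i.e. 24 | h(k). Then
h(k+1) − h(k) = (k+1)·(k+2)·(k+3)·(k+4) − k·(k+1)·(k+2)·(k+3) = (k+1)·(k+2)·(k+3)·[(k+4) − k] = 4·(k+1)·(k+2)·(k+3). The product of 3 consecutive integers is divisible by (3)! = 6, so h(k+1) − h(k) is divisible by 4·6 = 24. By the inductive hypothesis 24 | h(k), hence 24 | h(k+1).
Hence, by induction on t, the claim holds for every t ≥ 1.
Therefore the largest such d is 24.

d = 24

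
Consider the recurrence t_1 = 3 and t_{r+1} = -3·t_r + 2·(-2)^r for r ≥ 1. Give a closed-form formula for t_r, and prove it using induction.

Computing the first terms: t_1 = 3, t_2 = -13, t_3 = 47. This suggests t_r = -(-2)^(r + 1) + 7(-3)^(r - 1).
Base step (r = 1): the formula gives 3 = 3 = t_1.
Inductive step: suppose the statement holds for some m ≥ 1, so t_m = -(-2)^(m + 1) + 7(-3)^(m - 1).
Then t_{m+1} = -3·t_m + 2·(-2)^m = -3·(-(-2)^(m + 1) + 7(-3)^(m - 1)) + 2·(-2)^m = -(-2)^(m + 2) + 7(-3)^m = -(-2)^((m+1) + 1) + 7(-3)^((m+1) - 1),
which is the claimed formula at r = m+1.
By induction, the statement is established for all r ≥ 1.

t_r = -(-2)^(r + 1) + 7(-3)^(r - 1)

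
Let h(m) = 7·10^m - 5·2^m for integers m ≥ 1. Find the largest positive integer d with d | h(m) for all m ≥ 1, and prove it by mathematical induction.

d = 20

Computing the first values: h(1) = 60 and h(2) = 680; gcd(60, 680) = 20, so d ≤ 20.
We prove 20 | 7·10^m - 5·2^m for all m ≥ 1 by induction on m.
For the base case m = 1: h(1) = 60 = 20·(3), so 20 | h(1).
Suppose the result is true for m = j, i.e. 20 | h(j). Then
h(j+1) − 10·h(j) = (7·10^(j+1) - 5·2^(j+1)) − 10·(7·10^j - 5·2^j) = (-5)·2^j·(2 − 10) = (40)·2^j. Since 20 | h(j) by the inductive hypothesis, 20 | 10·h(j); and 20 | 40 since 40 = 20·2. Therefore 20 | h(j+1).
By induction, the statement is established for all m ≥ 1.
Therefore the largest such d is 20.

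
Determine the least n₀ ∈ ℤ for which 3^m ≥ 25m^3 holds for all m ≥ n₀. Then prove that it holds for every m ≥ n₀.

n₀ = 9

At m = 8: 6561 < 12800, so the inequality fails and n₀ ≥ 9. We prove 3^m ≥ 25m^3 for all m ≥ 9.
When m = 9: 3^m = 19683 and 25m^3 = 18225, so 19683 ≥ 18225.
Inductive step: assume the claim holds for m = i, so 3^i ≥ 25i^3.
Then 3^(i + 1) = 3·(3^i) ≥ 3·(25i^3).
Also, for i ≥ 9 we have 3·(25i^3) ≥ 25(i+1)^3, since 3 ≥ (1 + 1/i)^3 for all i ≥ 9.
Combining, 3^(i + 1) ≥ 25(i+1)^3.
By the principle of mathematical induction, the result holds for all m ≥ 9.
Hence the smallest such n₀ is 9.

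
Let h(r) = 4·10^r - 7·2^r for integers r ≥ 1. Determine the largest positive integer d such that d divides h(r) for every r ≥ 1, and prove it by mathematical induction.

Computing the first values: h(1) = 26 and h(2) = 372; gcd(26, 372) = 2, so d ≤ 2.
We prove 2 | 4·10^r - 7·2^r for all r ≥ 1 by induction on r.
Base step (r = 1): h(1) = 26 = 2·(13), so 2 | h(1).
For the inductive step, assume it holds for an arbitrary j ≥ 1, i.e. 2 | h(j). Then
h(j+1) − 10·h(j) = (4·10^(j+1) - 7·2^(j+1)) − 10·(4·10^j - 7·2^j) = (-7)·2^j·(2 − 10) = (56)·2^j. Since 2 | h(j) by the inductive hypothesis, 2 | 10·h(j); and 2 | 56 since 56 = 2·28. Therefore 2 | h(j+1).
By the principle of mathematical induction, the result holds for all r ≥ 1.
Therefore the largest such d is 2.

d = 2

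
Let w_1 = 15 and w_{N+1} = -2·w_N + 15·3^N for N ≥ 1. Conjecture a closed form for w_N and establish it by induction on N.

Computing the first terms: w_1 = 15, w_2 = 15, w_3 = 105. This suggests w_N = -3(-2)^N + 3^(N + 1).
For the base case N = 1: the formula gives 15 = 15 = w_1.
Suppose the result is true for N = k, so w_k = -3(-2)^k + 3^(k + 1).
Then w_{k+1} = -2·w_k + 15·3^k = -2·(-3(-2)^k + 3^(k + 1)) + 15·3^k = -3(-2)^(k + 1) + 3^(k + 2) = -3(-2)^(k+1) + 3^((k+1) + 1),
which is the claimed formula at N = k+1.
This completes the induction.

w_N = -3(-2)^N + 3^(N + 1)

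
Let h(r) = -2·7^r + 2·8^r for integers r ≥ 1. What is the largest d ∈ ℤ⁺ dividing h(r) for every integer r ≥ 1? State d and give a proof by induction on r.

d = 2

Computing the first values: h(1) = 2 and h(2) = 30; gcd(2, 30) = 2, so d ≤ 2.
We prove 2 | -2·7^r + 2·8^r for all r ≥ 1 by induction on r.
Base step (r = 1): h(1) = 2 = 2·(1), so 2 | h(1).
Inductive step: assume the claim holds for r = k, i.e. 2 | h(k). Then
h(k+1) − 8·h(k) = (-2·7^(k+1) + 2·8^(k+1)) − 8·(-2·7^k + 2·8^k) = (-2)·7^k·(7 − 8) = (2)·7^k. Since 2 | h(k) by the inductive hypothesis, 2 | 8·h(k); and 2 | 2 since 2 = 2·1. Therefore 2 | h(k+1).
By induction, the statement is established for all r ≥ 1.
Therefore the largest such d is 2.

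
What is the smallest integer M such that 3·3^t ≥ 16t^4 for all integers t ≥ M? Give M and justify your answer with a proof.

M = 10

At t = 9: 59049 < 104976, so the inequality fails and M ≥ 10. We prove 3·3^t ≥ 16t^4 for all t ≥ 10.
For the base case t = 10: 3·3^t = 177147 and 16t^4 = 160000, so 177147 ≥ 160000.
For the inductive step, assume it holds for an arbitrary i ≥ 10, so 3·3^i ≥ 16i^4.
Then 3·3^(i + 1) = 3·(3·3^i) ≥ 3·(16i^4).
Also, for i ≥ 10 we have 3·(16i^4) ≥ 16(i+1)^4, since 3 ≥ (1 + 1/i)^4 for all i ≥ 10.
Combining, 3·3^(i + 1) ≥ 16(i+1)^4.
This completes the induction.
Hence the smallest such M is 10.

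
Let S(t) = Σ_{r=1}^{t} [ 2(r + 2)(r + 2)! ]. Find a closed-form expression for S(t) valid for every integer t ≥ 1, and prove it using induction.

S(t) = 2(t + 3)! - 12

We claim S(t) = 2(t + 3)! - 12 for all t ≥ 1.
Base case (t = 1): S(1) = 36, and the closed form gives 36. They agree.
For the inductive step, assume it holds for an arbitrary r ≥ 1, so S(r) = 2(r + 3)! - 12.
Then S(r+1) = S(r) + (2(r + 3)(r + 3)!) = (2(r + 3)! - 12) + (2(r + 3)(r + 3)!).
Simplifying, S(r+1) = 2((r+1) + 3)! - 12,
which is the closed form with t = r+1.
Hence, by induction on t, the claim holds for every t ≥ 1.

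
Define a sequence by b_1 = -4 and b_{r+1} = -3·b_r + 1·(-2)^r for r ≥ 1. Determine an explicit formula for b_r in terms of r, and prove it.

b_r = (-2)^r - 2(-3)^(r - 1)

Computing the first terms: b_1 = -4, b_2 = 10, b_3 = -26. This suggests b_r = (-2)^r - 2(-3)^(r - 1).
Base case (r = 1): the formula gives -4 = -4 = b_1.
Suppose the result is true for r = j, so b_j = (-2)^j - 2(-3)^(j - 1).
Then b_{j+1} = -3·b_j + 1·(-2)^j = -3·((-2)^j - 2(-3)^(j - 1)) + 1·(-2)^j = (-2)^(j + 1) - 2(-3)^j = (-2)^(j+1) - 2(-3)^((j+1) - 1),
which is the claimed formula at r = j+1.
This completes the induction.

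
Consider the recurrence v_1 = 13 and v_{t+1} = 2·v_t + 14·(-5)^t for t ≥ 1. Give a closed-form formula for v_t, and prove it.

v_t = -2(-5)^t + 3·2^(t - 1)

Computing the first terms: v_1 = 13, v_2 = -44, v_3 = 262. This suggests v_t = -2(-5)^t + 3·2^(t - 1).
For the base case t = 1: the formula gives 13 = 13 = v_1.
Inductive step: assume the claim holds for t = r, so v_r = -2(-5)^r + 3·2^(r - 1).
Then v_{r+1} = 2·v_r + 14·(-5)^r = 2·(-2(-5)^r + 3·2^(r - 1)) + 14·(-5)^r = -2(-5)^(r + 1) + 3·2^r = -2(-5)^(r+1) + 3·2^((r+1) - 1),
which is the claimed formula at t = r+1.
Hence, by induction on t, the claim holds for every t ≥ 1.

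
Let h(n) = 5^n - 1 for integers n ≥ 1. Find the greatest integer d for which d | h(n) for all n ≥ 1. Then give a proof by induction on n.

Computing the first values: h(1) = 4 and h(2) = 24; gcd(4, 24) = 4, so d ≤ 4.
We prove 4 | 5^n - 1 for all n ≥ 1 by induction on n.
Base case (n = 1): h(1) = 4 = 4·(1), so 4 | h(1).
For the inductive step, assume it holds for an arbitrary m ≥ 1, i.e. 4 | h(m). Then
5^{m+1} − 1^{m+1} = 5·5^m − 1·1^m = 5·(5^m − 1^m) + (4)·1^m. The first term is divisible by 4 by the inductive hypothesis, and the second term (4)·1^m is divisible by 4 since 4 | 4. Hence 4 | h(m+1).
By the principle of mathematical induction, the result holds for all n ≥ 1.
Therefore the largest such d is 4.

d = 4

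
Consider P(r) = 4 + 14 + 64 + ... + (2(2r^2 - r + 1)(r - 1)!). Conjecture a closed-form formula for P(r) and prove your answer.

P(r) = (4r + 2)r! - 2

We claim P(r) = (4r + 2)r! - 2 for all r ≥ 1.
Base step (r = 1): P(1) = 4, and the closed form gives 4. They agree.
For the inductive step, assume it holds for an arbitrary p ≥ 1, so P(p) = (4p + 2)p! - 2.
Then P(p+1) = P(p) + (2(2p^2 + 3p + 2)p!) = ((4p + 2)p! - 2) + (2(2p^2 + 3p + 2)p!).
Simplifying, P(p+1) = (4(p+1) + 2)(p+1)! - 2,
which is the closed form with r = p+1.
Hence, by induction on r, the claim holds for every r ≥ 1.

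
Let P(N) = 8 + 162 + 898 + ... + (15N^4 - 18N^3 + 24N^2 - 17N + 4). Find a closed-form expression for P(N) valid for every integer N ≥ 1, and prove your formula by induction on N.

P(N) = N(3N^4 + 3N^3 + 4N^2 - N - 1)

We claim P(N) = N(3N^4 + 3N^3 + 4N^2 - N - 1) for all N ≥ 1.
Base step (N = 1): P(1) = 8, and the closed form gives 8. They agree.
Suppose the result is true for N = j, so P(j) = j(3j^4 + 3j^3 + 4j^2 - j - 1).
Then P(j+1) = P(j) + (15j^4 + 42j^3 + 60j^2 + 37j + 8) = (j(3j^4 + 3j^3 + 4j^2 - j - 1)) + (15j^4 + 42j^3 + 60j^2 + 37j + 8).
Simplifying, P(j+1) = (j + 1)(3j^4 + 15j^3 + 31j^2 + 28j + 8) = (j+1)(3(j+1)^4 + 3(j+1)^3 + 4(j+1)^2 - (j+1) - 1),
which is the closed form with N = j+1.
This completes the induction.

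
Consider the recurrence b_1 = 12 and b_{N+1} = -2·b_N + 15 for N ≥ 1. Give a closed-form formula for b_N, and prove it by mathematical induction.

Computing the first terms: b_1 = 12, b_2 = -9, b_3 = 33. This suggests b_N = 7(-2)^(N - 1) + 5.
Base step (N = 1): the formula gives 12 = 12 = b_1.
Inductive step: assume the claim holds for N = r, so b_r = 7(-2)^(r - 1) + 5.
Then b_{r+1} = -2·b_r + 15 = -2·(7(-2)^(r - 1) + 5) + 15 = 7(-2)^r + 5 = 7(-2)^((r+1) - 1) + 5,
which is the claimed formula at N = r+1.
This completes the induction.

b_N = 7(-2)^(N - 1) + 5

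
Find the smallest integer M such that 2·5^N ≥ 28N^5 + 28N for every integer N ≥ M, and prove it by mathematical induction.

M = 9

At N = 8: 781250 < 917728, so the inequality fails and M ≥ 9. We prove 2·5^N ≥ 28N^5 + 28N for all N ≥ 9.
Base step (N = 9): 2·5^N = 3906250 and 28N^5 + 28N = 1653624, so 3906250 ≥ 1653624.
For the inductive step, assume it holds for an arbitrary j ≥ 9, so 2·5^j ≥ 28j^5 + 28j.
Then 2·5^(j + 1) = 5·(2·5^j) ≥ 5·(28j^5 + 28j).
Also, for j ≥ 9 we have 5·(28j^5 + 28j) ≥ 28(j+1)^5 + 28(j+1), since 5·(28j^5 + 28j) − (28(j+1)^5 + 28(j+1)) = 112j^5 - 140j^4 - 280j^3 - 280j^2 - 28j - 56, which is nonnegative for all j ≥ 9.
Combining, 2·5^(j + 1) ≥ 28(j+1)^5 + 28(j+1).
By induction, the statement is established for all N ≥ 9.
Hence the smallest such M is 9.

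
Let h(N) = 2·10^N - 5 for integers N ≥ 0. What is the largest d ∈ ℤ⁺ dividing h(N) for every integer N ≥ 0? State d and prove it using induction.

Computing the first values: h(0) = -3 and h(1) = 15; gcd(-3, 15) = 3, so d ≤ 3.
We prove 3 | 2·10^N - 5 for all N ≥ 0 by induction on N.
When N = 0: h(0) = -3 = 3·(-1), so 3 | h(0).
Inductive step: suppose the statement holds for some i ≥ 0, i.e. 3 | h(i). Then
h(i+1) = 2·10^(i+1) - 5 = 10·(2·10^i - 5) + 45 = 10·h(i) + 45. The first term is divisible by 3 by the inductive hypothesis, and 45 is divisible by 3. Hence 3 | h(i+1).
This completes the induction.
Therefore the largest such d is 3.

d = 3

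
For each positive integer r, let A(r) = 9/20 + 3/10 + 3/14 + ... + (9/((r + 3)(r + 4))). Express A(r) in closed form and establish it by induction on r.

A(r) = 9r/(4(r + 4))

We claim A(r) = 9r/(4(r + 4)) for all r ≥ 1.
When r = 1: A(1) = 9/20, and the closed form gives 9/20. They agree.
Inductive step: suppose the statement holds for some j ≥ 1, so A(j) = 9j/(4(j + 4)).
Then A(j+1) = A(j) + (9/((j + 4)(j + 5))) = (9j/(4(j + 4))) + (9/((j + 4)(j + 5))).
Simplifying, A(j+1) = 9(j + 1)/(4(j + 5)) = 9(j+1)/(4((j+1) + 4)),
which is the closed form with r = j+1.
This completes the induction.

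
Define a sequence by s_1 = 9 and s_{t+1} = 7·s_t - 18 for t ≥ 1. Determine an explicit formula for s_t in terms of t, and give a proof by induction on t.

Computing the first terms: s_1 = 9, s_2 = 45, s_3 = 297. This suggests s_t = 6·7^(t - 1) + 3.
Base step (t = 1): the formula gives 9 = 9 = s_1.
Inductive step: suppose the statement holds for some p ≥ 1, so s_p = 6·7^(p - 1) + 3.
Then s_{p+1} = 7·s_p - 18 = 7·(6·7^(p - 1) + 3) - 18 = 6·7^p + 3 = 6·7^((p+1) - 1) + 3,
which is the claimed formula at t = p+1.
By the principle of mathematical induction, the result holds for all t ≥ 1.

s_t = 6·7^(t - 1) + 3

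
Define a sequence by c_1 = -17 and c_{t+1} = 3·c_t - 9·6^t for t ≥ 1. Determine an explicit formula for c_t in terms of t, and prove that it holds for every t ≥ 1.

Computing the first terms: c_1 = -17, c_2 = -105, c_3 = -639. This suggests c_t = 3^(t - 1) - 3·6^t.
Base step (t = 1): the formula gives -17 = -17 = c_1.
Inductive step: assume the claim holds for t = m, so c_m = 3^(m - 1) - 3·6^m.
Then c_{m+1} = 3·c_m - 9·6^m = 3·(3^(m - 1) - 3·6^m) - 9·6^m = 3^m - 3·6^(m + 1) = 3^((m+1) - 1) - 3·6^(m+1),
which is the claimed formula at t = m+1.
By the principle of mathematical induction, the result holds for all t ≥ 1.

c_t = 3^(t - 1) - 3·6^t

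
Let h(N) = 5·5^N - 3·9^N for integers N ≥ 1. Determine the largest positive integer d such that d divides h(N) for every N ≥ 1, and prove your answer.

d = 2

Computing the first values: h(1) = -2 and h(2) = -118; gcd(-2, -118) = 2, so d ≤ 2.
We prove 2 | 5·5^N - 3·9^N for all N ≥ 1 by induction on N.
Base case (N = 1): h(1) = -2 = 2·(-1), so 2 | h(1).
Suppose the result is true for N = r, i.e. 2 | h(r). Then
h(r+1) − 9·h(r) = (5·5^(r+1) - 3·9^(r+1)) − 9·(5·5^r - 3·9^r) = (5)·5^r·(5 − 9) = (-20)·5^r. Since 2 | h(r) by the inductive hypothesis, 2 | 9·h(r); and 2 | -20 since -20 = 2·-10. Therefore 2 | h(r+1).
By induction, the statement is established for all N ≥ 1.
Therefore the largest such d is 2.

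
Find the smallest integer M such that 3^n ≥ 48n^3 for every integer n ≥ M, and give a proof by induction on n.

M = 10

At n = 9: 19683 < 34992, so the inequality fails and M ≥ 10. We prove 3^n ≥ 48n^3 for all n ≥ 10.
For the base case n = 10: 3^n = 59049 and 48n^3 = 48000, so 59049 ≥ 48000.
For the inductive step, assume it holds for an arbitrary m ≥ 10, so 3^m ≥ 48m^3.
Then 3^(m + 1) = 3·(3^m) ≥ 3·(48m^3).
Also, for m ≥ 10 we have 3·(48m^3) ≥ 48(m+1)^3, since 3 ≥ (1 + 1/m)^3 for all m ≥ 10.
Combining, 3^(m + 1) ≥ 48(m+1)^3.
By the principle of mathematical induction, the result holds for all n ≥ 10.
Hence the smallest such M is 10.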